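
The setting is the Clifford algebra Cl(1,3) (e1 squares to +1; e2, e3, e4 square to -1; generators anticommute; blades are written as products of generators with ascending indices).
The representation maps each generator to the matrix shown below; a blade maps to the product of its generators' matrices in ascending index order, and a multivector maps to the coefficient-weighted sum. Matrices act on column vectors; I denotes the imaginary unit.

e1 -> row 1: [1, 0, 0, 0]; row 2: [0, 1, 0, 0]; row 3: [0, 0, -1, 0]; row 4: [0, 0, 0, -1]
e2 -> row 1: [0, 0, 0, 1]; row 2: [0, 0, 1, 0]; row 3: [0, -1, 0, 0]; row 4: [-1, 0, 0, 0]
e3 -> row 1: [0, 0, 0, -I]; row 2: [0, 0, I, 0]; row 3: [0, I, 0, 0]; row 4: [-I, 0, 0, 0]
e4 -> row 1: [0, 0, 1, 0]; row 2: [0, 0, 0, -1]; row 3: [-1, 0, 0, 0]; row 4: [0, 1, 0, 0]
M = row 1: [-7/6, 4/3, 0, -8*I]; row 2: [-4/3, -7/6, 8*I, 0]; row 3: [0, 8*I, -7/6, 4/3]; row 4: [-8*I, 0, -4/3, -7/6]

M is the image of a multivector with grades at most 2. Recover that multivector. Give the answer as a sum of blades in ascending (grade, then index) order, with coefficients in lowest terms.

Method: the blade images are trace-orthogonal — tr(rho(e_A) rho(e_B)^-1) = 4 if A = B and 0 otherwise — and rho(e_A)^-1 = (e_A)^2 * rho(e_A) with (e_A)^2 = +1 or -1, so the coefficient of e_A in the preimage is (e_A)^2 * tr(M rho(e_A))/4.
Nonzero projections over blades of grade <= 2: 1: (1)^2 = +1, tr(M 1) = -14/3, coefficient -7/6; e3: (e3)^2 = -1, tr(M rho(e3)) = -32, coefficient 8; e2 e4: (e2 e4)^2 = -1, tr(M rho(e2 e4)) = -16/3, coefficient 4/3. Every other blade of grade <= 2 projects to 0.
Answer: -7/6 + 8*e3 + 4/3*e2 e4


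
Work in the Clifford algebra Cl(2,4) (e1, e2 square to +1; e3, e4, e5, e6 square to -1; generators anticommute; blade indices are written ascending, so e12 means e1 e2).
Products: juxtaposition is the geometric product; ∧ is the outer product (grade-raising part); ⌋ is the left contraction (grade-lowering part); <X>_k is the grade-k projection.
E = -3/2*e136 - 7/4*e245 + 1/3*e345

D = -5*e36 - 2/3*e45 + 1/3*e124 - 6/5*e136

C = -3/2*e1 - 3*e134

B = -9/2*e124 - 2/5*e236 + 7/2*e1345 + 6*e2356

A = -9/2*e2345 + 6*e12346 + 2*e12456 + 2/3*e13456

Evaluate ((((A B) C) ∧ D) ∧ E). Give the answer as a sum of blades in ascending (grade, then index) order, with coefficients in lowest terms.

step 1: -7/3*e6 - 63/4*e12 + 12/5*e14 + 27*e36 + 27*e46 - 9*e56 - 4*e124 - 12*e134 - 81/4*e135 + 36*e145 + 7*e236 + 21*e256 + 9/5*e456 + 4/15*e1245 + 4/5*e1345 + 3*e2356
step 2: -36 - 189/8*e2 + 36/5*e3 + 18/5*e4 - 12/5*e5 - 7/2*e16 + 12*e23 + 6*e24 + 18*e34 - 621/8*e35 - 459/4*e45 - 243/2*e136 + 81/2*e146 + 27/2*e156 - 189/4*e234 + 4/5*e235 + 2/5*e245 + 6/5*e345 + 21/2*e1236 - 21*e1246 + 63/2*e1256 - 7*e1346 + 27/5*e1356 + 27/10*e1456 - 9/2*e12356 + 9*e12456 + 27*e13456 + 63*e123456
step 3: 180*e36 + 24*e45 - 12*e124 + 216/5*e136 + 945/8*e236 + 63/4*e245 - 24/5*e345 + 18*e346 - 12*e356 + 12/5*e1234 - 567/20*e1236 + 4/5*e1245 - 108/25*e1346 + 72/25*e1356 + 7/3*e1456 - 8*e2345 + 30*e2346 + 2295/4*e3456 + 207/8*e12345 + 36/5*e12346 + 2187/10*e13456 - 2*e23456 - 163/25*e123456
step 4: -36*e13456 - 315*e23456 - 2079/40*e123456
Answer: -36*e13456 - 315*e23456 - 2079/40*e123456


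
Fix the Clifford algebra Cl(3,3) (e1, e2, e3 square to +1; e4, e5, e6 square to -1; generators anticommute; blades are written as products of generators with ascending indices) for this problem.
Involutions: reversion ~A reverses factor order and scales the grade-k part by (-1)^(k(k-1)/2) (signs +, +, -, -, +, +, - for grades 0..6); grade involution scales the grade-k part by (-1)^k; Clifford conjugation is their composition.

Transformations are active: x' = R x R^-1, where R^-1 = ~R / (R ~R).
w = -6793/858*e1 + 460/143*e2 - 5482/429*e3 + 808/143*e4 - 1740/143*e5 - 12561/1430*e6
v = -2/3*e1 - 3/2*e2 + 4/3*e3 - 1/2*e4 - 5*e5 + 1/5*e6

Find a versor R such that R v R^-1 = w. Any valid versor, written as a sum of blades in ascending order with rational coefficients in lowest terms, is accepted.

R = v + w = -2455/286*e1 + 491/286*e2 - 4910/429*e3 + 1473/286*e4 - 2455/143*e5 - 2455/286*e6 works: the equal norms (-4684/225) guarantee its sandwich swaps v into w.
Answer: -2455/286*e1 + 491/286*e2 - 4910/429*e3 + 1473/286*e4 - 2455/143*e5 - 2455/286*e6


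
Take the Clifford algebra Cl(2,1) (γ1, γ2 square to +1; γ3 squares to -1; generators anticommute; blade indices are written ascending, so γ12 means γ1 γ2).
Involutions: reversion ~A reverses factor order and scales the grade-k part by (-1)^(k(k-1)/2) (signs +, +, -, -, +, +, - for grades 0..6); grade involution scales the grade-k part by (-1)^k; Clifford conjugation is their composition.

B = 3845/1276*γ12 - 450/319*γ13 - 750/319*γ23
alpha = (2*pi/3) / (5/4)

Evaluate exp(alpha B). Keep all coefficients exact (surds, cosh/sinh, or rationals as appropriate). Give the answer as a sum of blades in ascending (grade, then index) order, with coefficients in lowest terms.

B^2 term by term: the squares give (3845/1276)^2*(γ12)^2 + (-450/319)^2*(γ13)^2 + (-750/319)^2*(γ23)^2 = 14784025/1628176*(-1) + 202500/101761*(+1) + 562500/101761*(+1) = -25/16 (each basis 2-blade squares to minus the product of its generators' squares); cross terms between blades sharing an index anticommute and cancel. So B^2 = -25/16.
B^2 = -25/16 — the negative square puts this in the circular regime; l = 5/4, alpha*l = 2*pi/3, so exp(alpha B) = cos(2*pi/3) + (sin(2*pi/3)/(5/4))*B = -1/2 + (2*sqrt(3)/5)*B.
Answer: -1/2 + 769*sqrt(3)/638*γ12 - 180*sqrt(3)/319*γ13 - 300*sqrt(3)/319*γ23


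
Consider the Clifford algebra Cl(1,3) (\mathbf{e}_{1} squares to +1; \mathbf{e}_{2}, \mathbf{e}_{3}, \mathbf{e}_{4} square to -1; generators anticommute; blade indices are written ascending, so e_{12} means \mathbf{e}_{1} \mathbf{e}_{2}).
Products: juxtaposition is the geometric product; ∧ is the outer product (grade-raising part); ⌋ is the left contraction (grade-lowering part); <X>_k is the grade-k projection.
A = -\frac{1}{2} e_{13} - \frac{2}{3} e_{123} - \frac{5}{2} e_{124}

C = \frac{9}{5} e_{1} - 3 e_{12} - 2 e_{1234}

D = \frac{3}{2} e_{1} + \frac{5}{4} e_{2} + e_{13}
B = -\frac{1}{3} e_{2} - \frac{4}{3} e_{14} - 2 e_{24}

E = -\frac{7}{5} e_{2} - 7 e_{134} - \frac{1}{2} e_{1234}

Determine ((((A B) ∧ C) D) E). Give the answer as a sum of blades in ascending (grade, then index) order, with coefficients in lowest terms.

step 1: -5 e_{1} - \frac{10}{3} e_{2} + \frac{2}{9} e_{13} + \frac{5}{6} e_{14} - \frac{2}{3} e_{34} - \frac{1}{6} e_{123} + \frac{4}{3} e_{134} + \frac{8}{9} e_{234} - e_{1234}
step 2: 6 e_{12} - \frac{6}{5} e_{134} + \frac{2}{5} e_{1234}
step 3: -\frac{15}{2} e_{1} - 9 e_{2} - \frac{6}{5} e_{4} - 6 e_{23} - \frac{2}{5} e_{24} - \frac{9}{5} e_{34} - \frac{1}{2} e_{134} - \frac{3}{5} e_{234} - \frac{3}{2} e_{1234}
step 4: -\frac{337}{20} - \frac{129}{10} e_{1} + \frac{41}{4} e_{2} + \frac{42}{5} e_{3} + \frac{14}{25} e_{4} + \frac{69}{5} e_{12} - \frac{41}{5} e_{13} - 3 e_{14} - \frac{42}{25} e_{24} + \frac{2583}{50} e_{34} + \frac{17}{5} e_{123} - 42 e_{124} + \frac{12}{5} e_{134} + \frac{627}{100} e_{234} - \frac{623}{10} e_{1234}
Answer: -\frac{337}{20} - \frac{129}{10} e_{1} + \frac{41}{4} e_{2} + \frac{42}{5} e_{3} + \frac{14}{25} e_{4} + \frac{69}{5} e_{12} - \frac{41}{5} e_{13} - 3 e_{14} - \frac{42}{25} e_{24} + \frac{2583}{50} e_{34} + \frac{17}{5} e_{123} - 42 e_{124} + \frac{12}{5} e_{134} + \frac{627}{100} e_{234} - \frac{623}{10} e_{1234}


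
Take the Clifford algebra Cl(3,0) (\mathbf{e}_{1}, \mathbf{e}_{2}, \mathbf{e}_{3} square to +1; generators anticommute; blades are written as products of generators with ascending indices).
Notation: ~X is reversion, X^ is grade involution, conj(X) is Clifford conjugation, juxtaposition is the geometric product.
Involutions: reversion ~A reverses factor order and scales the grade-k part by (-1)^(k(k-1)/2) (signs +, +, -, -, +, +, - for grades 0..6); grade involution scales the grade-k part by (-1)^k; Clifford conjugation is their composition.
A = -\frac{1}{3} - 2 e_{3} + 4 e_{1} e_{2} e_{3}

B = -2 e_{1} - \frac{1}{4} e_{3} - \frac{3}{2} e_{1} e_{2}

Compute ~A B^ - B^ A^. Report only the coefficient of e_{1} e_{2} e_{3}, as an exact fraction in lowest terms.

first term: -\frac{1}{2} - \frac{2}{3} e_{1} - \frac{73}{12} e_{3} - \frac{1}{2} e_{1} e_{2} + 4 e_{1} e_{3} - 8 e_{2} e_{3} + 3 e_{1} e_{2} e_{3}
second term: \frac{1}{2} - \frac{2}{3} e_{1} - \frac{73}{12} e_{3} - \frac{1}{2} e_{1} e_{2} + 4 e_{1} e_{3} - 8 e_{2} e_{3} - 3 e_{1} e_{2} e_{3}
Answer: 6


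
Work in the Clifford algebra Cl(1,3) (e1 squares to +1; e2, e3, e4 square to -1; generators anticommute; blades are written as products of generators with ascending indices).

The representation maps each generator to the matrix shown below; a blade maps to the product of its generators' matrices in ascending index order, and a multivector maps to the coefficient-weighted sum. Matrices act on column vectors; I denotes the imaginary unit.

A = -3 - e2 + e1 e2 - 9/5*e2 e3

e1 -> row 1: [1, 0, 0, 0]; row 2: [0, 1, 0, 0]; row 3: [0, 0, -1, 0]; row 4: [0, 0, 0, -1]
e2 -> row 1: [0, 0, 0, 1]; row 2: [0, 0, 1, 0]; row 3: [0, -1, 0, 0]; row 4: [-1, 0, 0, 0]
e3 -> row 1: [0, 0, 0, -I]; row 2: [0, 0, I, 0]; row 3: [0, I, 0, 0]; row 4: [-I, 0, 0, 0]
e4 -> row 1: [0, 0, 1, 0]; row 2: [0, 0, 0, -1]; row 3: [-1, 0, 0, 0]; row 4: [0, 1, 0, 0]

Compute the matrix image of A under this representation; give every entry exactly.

Bivector images (products of the table entries): rho(e1 e2) = rho(e1)rho(e2) = row 1: [0, 0, 0, 1]; row 2: [0, 0, 1, 0]; row 3: [0, 1, 0, 0]; row 4: [1, 0, 0, 0]; rho(e2 e3) = rho(e2)rho(e3) = row 1: [-I, 0, 0, 0]; row 2: [0, I, 0, 0]; row 3: [0, 0, -I, 0]; row 4: [0, 0, 0, I].
M = (-3)*1 + (-1)*rho(e2) + (1)*rho(e1 e2) + (-9/5)*rho(e2 e3), summed entrywise (1 is the identity matrix):
Answer: row 1: [-3 + 9*I/5, 0, 0, 0]; row 2: [0, -3 - 9*I/5, 0, 0]; row 3: [0, 2, -3 + 9*I/5, 0]; row 4: [2, 0, 0, -3 - 9*I/5]


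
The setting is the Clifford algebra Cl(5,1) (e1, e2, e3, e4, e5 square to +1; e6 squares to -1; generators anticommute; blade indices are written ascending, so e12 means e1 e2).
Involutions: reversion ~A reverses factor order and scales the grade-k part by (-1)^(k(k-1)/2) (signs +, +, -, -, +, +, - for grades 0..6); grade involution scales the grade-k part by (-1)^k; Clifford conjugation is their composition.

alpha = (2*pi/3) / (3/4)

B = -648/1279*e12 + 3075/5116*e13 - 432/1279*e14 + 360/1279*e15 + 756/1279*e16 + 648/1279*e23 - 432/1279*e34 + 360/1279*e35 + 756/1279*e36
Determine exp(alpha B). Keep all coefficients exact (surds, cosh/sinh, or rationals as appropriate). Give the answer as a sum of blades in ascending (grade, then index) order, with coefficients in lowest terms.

B^2 term by term: the squares give (-648/1279)^2*(e12)^2 + (3075/5116)^2*(e13)^2 + (-432/1279)^2*(e14)^2 + (360/1279)^2*(e15)^2 + (756/1279)^2*(e16)^2 + (648/1279)^2*(e23)^2 + (-432/1279)^2*(e34)^2 + (360/1279)^2*(e35)^2 + (756/1279)^2*(e36)^2 = 419904/1635841*(-1) + 9455625/26173456*(-1) + 186624/1635841*(-1) + 129600/1635841*(-1) + 571536/1635841*(+1) + 419904/1635841*(-1) + 186624/1635841*(-1) + 129600/1635841*(-1) + 571536/1635841*(+1) = -9/16 (each basis 2-blade squares to minus the product of its generators' squares); cross terms between blades sharing an index anticommute and cancel; the commuting (index-disjoint) pairs give grade-4 terms 2*c*c'*(blade product), which cancel blade by blade — e1234: 559872/1635841 - 559872/1635841 = 0; e1235: -466560/1635841 + 466560/1635841 = 0; e1236: -979776/1635841 + 979776/1635841 = 0; e1345: 311040/1635841 - 311040/1635841 = 0; e1346: 653184/1635841 - 653184/1635841 = 0; e1356: -544320/1635841 + 544320/1635841 = 0 — confirming B is simple. So B^2 = -9/16.
B^2 = -9/16 — since the square is negative, the closed form is circular: l = 3/4, alpha*l = 2*pi/3, so exp(alpha B) = cos(2*pi/3) + (sin(2*pi/3)/(3/4))*B = -1/2 + (2*sqrt(3)/3)*B.
Answer: -1/2 - 432*sqrt(3)/1279*e12 + 1025*sqrt(3)/2558*e13 - 288*sqrt(3)/1279*e14 + 240*sqrt(3)/1279*e15 + 504*sqrt(3)/1279*e16 + 432*sqrt(3)/1279*e23 - 288*sqrt(3)/1279*e34 + 240*sqrt(3)/1279*e35 + 504*sqrt(3)/1279*e36


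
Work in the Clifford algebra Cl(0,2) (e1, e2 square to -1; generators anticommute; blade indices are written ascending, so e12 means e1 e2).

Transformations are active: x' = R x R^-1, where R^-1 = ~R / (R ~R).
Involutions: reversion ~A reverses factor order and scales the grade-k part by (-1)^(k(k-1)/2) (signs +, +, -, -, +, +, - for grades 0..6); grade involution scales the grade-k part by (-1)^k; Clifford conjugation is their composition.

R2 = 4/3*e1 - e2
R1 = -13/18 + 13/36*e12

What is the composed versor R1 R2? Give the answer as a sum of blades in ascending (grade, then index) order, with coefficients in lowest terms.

Distribute over the terms of R1 (each basis-blade product reordered to ascending indices, repeated generators contracted through their squares):
(-13/18) R2 = -26/27*e1 + 13/18*e2
(13/36*e12) R2 = 13/36*e1 + 13/27*e2
Summing the partial products and collecting blades:
Answer: -65/108*e1 + 65/54*e2


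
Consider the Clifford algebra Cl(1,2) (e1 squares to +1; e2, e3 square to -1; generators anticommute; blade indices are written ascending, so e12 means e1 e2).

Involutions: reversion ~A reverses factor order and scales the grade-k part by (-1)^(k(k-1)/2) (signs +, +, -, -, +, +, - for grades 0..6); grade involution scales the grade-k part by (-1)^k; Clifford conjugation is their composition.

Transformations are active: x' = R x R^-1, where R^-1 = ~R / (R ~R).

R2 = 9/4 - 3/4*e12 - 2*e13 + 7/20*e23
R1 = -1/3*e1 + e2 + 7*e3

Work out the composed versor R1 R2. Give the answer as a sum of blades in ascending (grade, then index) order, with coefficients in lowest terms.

Distribute over the terms of R1 (each basis-blade product reordered to ascending indices, repeated generators contracted through their squares):
(-1/3*e1) R2 = -3/4*e1 + 1/4*e2 + 2/3*e3 - 7/60*e123
(e2) R2 = -3/4*e1 + 9/4*e2 - 7/20*e3 + 2*e123
(7*e3) R2 = -14*e1 + 49/20*e2 + 63/4*e3 - 21/4*e123
Summing the partial products and collecting blades:
Answer: -31/2*e1 + 99/20*e2 + 241/15*e3 - 101/30*e123


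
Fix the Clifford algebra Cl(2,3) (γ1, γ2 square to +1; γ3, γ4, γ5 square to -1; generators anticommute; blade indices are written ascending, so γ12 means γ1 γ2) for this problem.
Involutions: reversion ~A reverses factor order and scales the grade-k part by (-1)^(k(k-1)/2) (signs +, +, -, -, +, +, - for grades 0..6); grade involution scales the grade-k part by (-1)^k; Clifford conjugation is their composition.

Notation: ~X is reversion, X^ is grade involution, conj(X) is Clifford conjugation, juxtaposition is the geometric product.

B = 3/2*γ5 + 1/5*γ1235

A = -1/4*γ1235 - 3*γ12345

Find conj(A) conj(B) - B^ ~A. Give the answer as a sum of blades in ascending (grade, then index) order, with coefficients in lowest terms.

first term: -1/20 - 3/5*γ4 - 3/8*γ123 + 9/2*γ1234
second term: -1/20 + 3/5*γ4 + 3/8*γ123 - 9/2*γ1234
Answer: -6/5*γ4 - 3/4*γ123 + 9*γ1234


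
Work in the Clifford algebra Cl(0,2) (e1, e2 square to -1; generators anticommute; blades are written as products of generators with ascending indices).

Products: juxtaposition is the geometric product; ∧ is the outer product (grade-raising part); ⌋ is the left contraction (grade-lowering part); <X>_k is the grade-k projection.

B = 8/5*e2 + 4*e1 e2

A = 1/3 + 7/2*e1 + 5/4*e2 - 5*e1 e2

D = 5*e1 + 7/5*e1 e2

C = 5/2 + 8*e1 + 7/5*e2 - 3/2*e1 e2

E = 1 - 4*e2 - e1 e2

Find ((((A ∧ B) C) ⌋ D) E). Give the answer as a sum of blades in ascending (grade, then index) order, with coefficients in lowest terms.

step 1: 8/15*e2 + 104/15*e1 e2
step 2: 724/75 - 788/75*e1 + 284/5*e2 + 196/15*e1 e2
step 3: 856/25 + 9584/75*e1 + 5516/375*e2 + 5068/375*e1 e2
step 4: 13324/125 + 20892/125*e1 + 692/125*e2 - 66484/125*e1 e2
Answer: 13324/125 + 20892/125*e1 + 692/125*e2 - 66484/125*e1 e2


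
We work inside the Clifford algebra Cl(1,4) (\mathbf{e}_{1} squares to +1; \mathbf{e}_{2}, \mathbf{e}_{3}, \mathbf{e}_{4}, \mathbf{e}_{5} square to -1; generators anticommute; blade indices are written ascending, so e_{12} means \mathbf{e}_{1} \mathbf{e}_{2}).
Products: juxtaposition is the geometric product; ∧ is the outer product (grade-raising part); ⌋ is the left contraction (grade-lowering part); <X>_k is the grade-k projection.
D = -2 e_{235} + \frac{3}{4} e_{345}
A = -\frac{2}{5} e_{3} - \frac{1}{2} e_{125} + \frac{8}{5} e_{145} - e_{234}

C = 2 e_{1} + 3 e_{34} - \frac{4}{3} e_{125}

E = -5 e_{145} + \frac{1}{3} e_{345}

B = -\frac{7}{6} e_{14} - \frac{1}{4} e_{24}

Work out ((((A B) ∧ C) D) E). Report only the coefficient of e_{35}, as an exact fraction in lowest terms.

step 1: \frac{1}{4} e_{3} - \frac{28}{15} e_{5} + \frac{7}{6} e_{123} - \frac{2}{5} e_{125} - \frac{7}{15} e_{134} - \frac{1}{8} e_{145} - \frac{1}{10} e_{234} - \frac{7}{12} e_{245}
step 2: -\frac{1}{2} e_{13} + \frac{56}{15} e_{15} - \frac{28}{5} e_{345} + \frac{1}{5} e_{1234} - \frac{1}{3} e_{1235} + \frac{7}{6} e_{1245} - \frac{6}{5} e_{12345}
step 3: -\frac{21}{5} + \frac{2}{3} e_{1} - \frac{9}{10} e_{12} + \frac{12}{5} e_{14} - \frac{56}{5} e_{24} + \frac{791}{120} e_{123} - \frac{1}{4} e_{124} + \frac{17}{20} e_{125} - \frac{77}{15} e_{134} + \frac{31}{40} e_{145}
step 4: \frac{31}{8} - 12 e_{5} - \frac{31}{120} e_{13} + \frac{77}{45} e_{15} - \frac{17}{4} e_{24} - \frac{5}{4} e_{25} - \frac{77}{3} e_{35} - \frac{10}{3} e_{45} - 56 e_{125} + \frac{4}{5} e_{135} + 21 e_{145} - \frac{56}{15} e_{235} - \frac{9}{2} e_{245} - \frac{7}{5} e_{345} - \frac{17}{60} e_{1234} - \frac{1}{12} e_{1235} - \frac{791}{360} e_{1245} + \frac{2}{9} e_{1345} - \frac{791}{24} e_{2345} - \frac{3}{10} e_{12345}
Answer: -\frac{77}{3}


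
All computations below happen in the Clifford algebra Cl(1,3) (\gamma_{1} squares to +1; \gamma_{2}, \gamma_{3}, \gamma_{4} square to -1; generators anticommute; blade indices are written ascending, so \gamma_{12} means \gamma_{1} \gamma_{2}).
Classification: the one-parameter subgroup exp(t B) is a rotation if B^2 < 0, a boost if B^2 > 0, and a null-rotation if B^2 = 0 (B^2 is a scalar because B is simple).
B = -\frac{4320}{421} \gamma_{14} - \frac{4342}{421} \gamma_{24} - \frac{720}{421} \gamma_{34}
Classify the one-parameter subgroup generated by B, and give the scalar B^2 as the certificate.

B^2 term by term: the squares give (-\frac{4320}{421})^2*(\gamma_{14})^2 + (-\frac{4342}{421})^2*(\gamma_{24})^2 + (-\frac{720}{421})^2*(\gamma_{34})^2 = \frac{18662400}{177241}*(+1) + \frac{18852964}{177241}*(-1) + \frac{518400}{177241}*(-1) = -4 (each basis 2-blade squares to minus the product of its generators' squares); cross terms between blades sharing an index anticommute and cancel. So B^2 = -4.
Answer: rotation, certificate B^2 = -4. Check the certificate: B^2 = -4, and that sign is decisive whatever form B takes.


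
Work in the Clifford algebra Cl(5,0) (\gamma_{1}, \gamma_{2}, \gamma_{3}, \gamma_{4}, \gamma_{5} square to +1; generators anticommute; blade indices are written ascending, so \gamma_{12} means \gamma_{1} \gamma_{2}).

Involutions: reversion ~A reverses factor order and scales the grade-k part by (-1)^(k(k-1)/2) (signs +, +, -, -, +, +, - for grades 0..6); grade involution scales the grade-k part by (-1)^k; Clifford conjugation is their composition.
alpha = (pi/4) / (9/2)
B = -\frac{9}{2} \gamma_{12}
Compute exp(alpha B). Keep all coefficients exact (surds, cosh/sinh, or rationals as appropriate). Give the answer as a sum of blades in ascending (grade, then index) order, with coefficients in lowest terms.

B^2 = (-\frac{9}{2})^2*(\gamma_{12})^2 = \frac{81}{4}*(-1) = -\frac{81}{4} (a basis 2-blade squares to minus the product of its generators' squares).
B^2 = -\frac{81}{4} — the series telescopes trigonometrically here: l = \frac{9}{2}, alpha*l = \frac{\pi}{4}, so exp(alpha B) = cos(\frac{\pi}{4}) + (sin(\frac{\pi}{4})/(\frac{9}{2}))*B = \frac{\sqrt{2}}{2} + (\frac{\sqrt{2}}{9})*B.
Answer: \frac{\sqrt{2}}{2} - \frac{\sqrt{2}}{2} \gamma_{12}


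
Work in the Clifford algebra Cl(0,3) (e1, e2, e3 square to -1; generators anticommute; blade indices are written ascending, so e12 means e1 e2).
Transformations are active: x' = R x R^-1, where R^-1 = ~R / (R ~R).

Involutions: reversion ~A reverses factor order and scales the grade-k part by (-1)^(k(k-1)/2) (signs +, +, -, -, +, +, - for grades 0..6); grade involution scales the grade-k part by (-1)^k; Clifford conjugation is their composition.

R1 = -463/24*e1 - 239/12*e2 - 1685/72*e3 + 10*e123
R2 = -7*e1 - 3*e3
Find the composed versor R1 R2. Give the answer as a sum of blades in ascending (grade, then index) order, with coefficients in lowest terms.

Distribute over the terms of R2 (each basis-blade product reordered to ascending indices, repeated generators contracted through their squares):
R1 (-7*e1) = -3241/24 - 1673/12*e12 - 11795/72*e13 + 70*e23
R1 (-3*e3) = -1685/24 + 30*e12 + 463/8*e13 + 239/4*e23
Summing the partial products and collecting blades:
Answer: -821/4 - 1313/12*e12 - 1907/18*e13 + 519/4*e23


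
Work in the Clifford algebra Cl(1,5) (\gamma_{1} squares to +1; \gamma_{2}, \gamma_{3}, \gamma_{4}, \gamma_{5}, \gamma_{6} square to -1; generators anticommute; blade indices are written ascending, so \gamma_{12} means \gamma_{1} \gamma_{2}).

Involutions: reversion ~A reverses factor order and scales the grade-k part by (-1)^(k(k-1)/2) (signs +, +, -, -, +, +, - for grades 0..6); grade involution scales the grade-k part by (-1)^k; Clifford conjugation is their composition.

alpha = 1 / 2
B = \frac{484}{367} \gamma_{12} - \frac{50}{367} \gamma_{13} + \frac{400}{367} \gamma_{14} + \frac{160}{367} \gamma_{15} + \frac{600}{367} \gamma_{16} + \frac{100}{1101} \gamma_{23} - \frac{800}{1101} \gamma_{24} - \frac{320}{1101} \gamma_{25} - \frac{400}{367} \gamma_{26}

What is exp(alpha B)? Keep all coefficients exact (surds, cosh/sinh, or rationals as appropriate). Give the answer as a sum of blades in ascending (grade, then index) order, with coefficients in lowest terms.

B^2 term by term: the squares give (\frac{484}{367})^2*(\gamma_{12})^2 + (-\frac{50}{367})^2*(\gamma_{13})^2 + (\frac{400}{367})^2*(\gamma_{14})^2 + (\frac{160}{367})^2*(\gamma_{15})^2 + (\frac{600}{367})^2*(\gamma_{16})^2 + (\frac{100}{1101})^2*(\gamma_{23})^2 + (-\frac{800}{1101})^2*(\gamma_{24})^2 + (-\frac{320}{1101})^2*(\gamma_{25})^2 + (-\frac{400}{367})^2*(\gamma_{26})^2 = \frac{234256}{134689}*(+1) + \frac{2500}{134689}*(+1) + \frac{160000}{134689}*(+1) + \frac{25600}{134689}*(+1) + \frac{360000}{134689}*(+1) + \frac{10000}{1212201}*(-1) + \frac{640000}{1212201}*(-1) + \frac{102400}{1212201}*(-1) + \frac{160000}{134689}*(-1) = 4 (each basis 2-blade squares to minus the product of its generators' squares); cross terms between blades sharing an index anticommute and cancel; the commuting (index-disjoint) pairs give grade-4 terms 2*c*c'*(blade product), which cancel blade by blade — \gamma_{1234}: -\frac{80000}{404067} + \frac{80000}{404067} = 0; \gamma_{1235}: -\frac{32000}{404067} + \frac{32000}{404067} = 0; \gamma_{1236}: -\frac{40000}{134689} + \frac{40000}{134689} = 0; \gamma_{1245}: \frac{256000}{404067} - \frac{256000}{404067} = 0; \gamma_{1246}: \frac{320000}{134689} - \frac{320000}{134689} = 0; \gamma_{1256}: \frac{128000}{134689} - \frac{128000}{134689} = 0 — confirming B is simple. So B^2 = 4.
B^2 = 4 — since the square is positive, the closed form is hyperbolic: l = 2, alpha*l = 1, so exp(alpha B) = cosh(1) + (sinh(1)/2)*B = \cosh{\left(1 \right)} + (\frac{\sinh{\left(1 \right)}}{2})*B.
Answer: \cosh{\left(1 \right)} + \frac{242 \sinh{\left(1 \right)}}{367} \gamma_{12} - \frac{25 \sinh{\left(1 \right)}}{367} \gamma_{13} + \frac{200 \sinh{\left(1 \right)}}{367} \gamma_{14} + \frac{80 \sinh{\left(1 \right)}}{367} \gamma_{15} + \frac{300 \sinh{\left(1 \right)}}{367} \gamma_{16} + \frac{50 \sinh{\left(1 \right)}}{1101} \gamma_{23} - \frac{400 \sinh{\left(1 \right)}}{1101} \gamma_{24} - \frac{160 \sinh{\left(1 \right)}}{1101} \gamma_{25} - \frac{200 \sinh{\left(1 \right)}}{367} \gamma_{26}


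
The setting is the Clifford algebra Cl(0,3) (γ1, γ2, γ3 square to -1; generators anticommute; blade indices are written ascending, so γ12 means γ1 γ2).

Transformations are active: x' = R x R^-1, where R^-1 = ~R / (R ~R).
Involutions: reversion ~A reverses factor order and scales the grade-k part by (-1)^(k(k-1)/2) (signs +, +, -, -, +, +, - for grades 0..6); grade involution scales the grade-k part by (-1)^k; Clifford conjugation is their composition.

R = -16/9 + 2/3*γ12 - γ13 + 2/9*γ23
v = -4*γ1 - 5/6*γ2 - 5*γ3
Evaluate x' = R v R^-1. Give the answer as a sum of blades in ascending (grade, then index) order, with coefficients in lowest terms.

~R = -16/9 - 2/3*γ12 + γ13 - 2/9*γ23, and R ~R = 377/81, so R^-1 = ~R / (377/81).
R v = 8/3*γ1 - 2/27*γ2 + 343/27*γ3 - 91/18*γ123
Answer: 558/377*γ1 - 967/754*γ2 - 6959/1131*γ3


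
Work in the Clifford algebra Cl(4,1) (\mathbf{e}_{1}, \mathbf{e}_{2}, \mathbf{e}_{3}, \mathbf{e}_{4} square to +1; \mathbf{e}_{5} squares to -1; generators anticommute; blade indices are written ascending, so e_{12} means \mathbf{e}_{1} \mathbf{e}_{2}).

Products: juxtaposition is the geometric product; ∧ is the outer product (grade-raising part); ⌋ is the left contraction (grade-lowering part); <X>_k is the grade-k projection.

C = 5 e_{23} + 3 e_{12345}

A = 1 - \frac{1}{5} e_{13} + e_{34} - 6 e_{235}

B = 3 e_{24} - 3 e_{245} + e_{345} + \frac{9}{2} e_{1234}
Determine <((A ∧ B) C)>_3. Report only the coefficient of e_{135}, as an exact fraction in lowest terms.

step 1: 3 e_{24} - 3 e_{245} + e_{345} + \frac{51}{10} e_{1234} - \frac{3}{5} e_{12345}
step 2: \frac{9}{5} + \frac{153}{10} e_{5} + 3 e_{12} + 9 e_{13} - \frac{51}{2} e_{14} + 15 e_{34} + 9 e_{135} + 3 e_{145} - 5 e_{245} - 15 e_{345}
step 3: 9 e_{135} + 3 e_{145} - 5 e_{245} - 15 e_{345}
Answer: 9


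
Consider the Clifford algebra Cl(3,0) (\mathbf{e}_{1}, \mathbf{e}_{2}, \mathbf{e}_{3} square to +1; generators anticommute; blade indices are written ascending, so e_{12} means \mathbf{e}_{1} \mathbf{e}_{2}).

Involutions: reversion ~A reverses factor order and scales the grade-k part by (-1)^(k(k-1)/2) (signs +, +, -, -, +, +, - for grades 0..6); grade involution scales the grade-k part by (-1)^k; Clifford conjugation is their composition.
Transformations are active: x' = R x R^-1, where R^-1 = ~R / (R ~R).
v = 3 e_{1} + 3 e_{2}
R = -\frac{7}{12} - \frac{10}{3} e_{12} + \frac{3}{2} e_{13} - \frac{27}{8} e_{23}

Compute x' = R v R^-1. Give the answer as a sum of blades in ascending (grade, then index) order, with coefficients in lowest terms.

~R = -\frac{7}{12} + \frac{10}{3} e_{12} - \frac{3}{2} e_{13} + \frac{27}{8} e_{23}, and R ~R = \frac{14453}{576}, so R^-1 = ~R / (\frac{14453}{576}).
R v = -\frac{47}{4} e_{1} + \frac{33}{4} e_{2} + \frac{45}{8} e_{3} - \frac{117}{8} e_{123}
Answer: \frac{21399}{14453} e_{1} - \frac{23631}{14453} e_{2} + \frac{540}{149} e_{3}


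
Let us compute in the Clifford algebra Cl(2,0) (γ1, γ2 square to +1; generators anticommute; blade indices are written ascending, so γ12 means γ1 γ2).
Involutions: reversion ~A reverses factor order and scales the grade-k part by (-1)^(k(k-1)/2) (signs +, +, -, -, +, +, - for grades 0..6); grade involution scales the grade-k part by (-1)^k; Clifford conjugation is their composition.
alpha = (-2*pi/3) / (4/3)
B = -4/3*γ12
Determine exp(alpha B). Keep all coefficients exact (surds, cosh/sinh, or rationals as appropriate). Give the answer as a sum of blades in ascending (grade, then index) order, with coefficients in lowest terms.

B^2 = (-4/3)^2*(γ12)^2 = 16/9*(-1) = -16/9 (a basis 2-blade squares to minus the product of its generators' squares).
B^2 = -16/9 — a negative square means the series sums to a rotation: l = 4/3, alpha*l = -2*pi/3, so exp(alpha B) = cos(-2*pi/3) + (sin(-2*pi/3)/(4/3))*B = -1/2 + (-3*sqrt(3)/8)*B.
Answer: -1/2 + sqrt(3)/2*γ12


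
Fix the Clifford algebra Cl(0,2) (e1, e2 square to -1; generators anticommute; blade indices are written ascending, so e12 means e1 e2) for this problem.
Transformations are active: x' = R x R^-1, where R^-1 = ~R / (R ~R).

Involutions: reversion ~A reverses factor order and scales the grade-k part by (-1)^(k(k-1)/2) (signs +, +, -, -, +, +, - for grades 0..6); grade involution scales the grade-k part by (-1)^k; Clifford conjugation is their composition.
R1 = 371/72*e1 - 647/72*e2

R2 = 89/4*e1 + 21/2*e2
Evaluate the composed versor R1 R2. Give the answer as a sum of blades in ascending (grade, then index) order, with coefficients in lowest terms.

Distribute over the terms of R1 (each basis-blade product reordered to ascending indices, repeated generators contracted through their squares):
(371/72*e1) R2 = -33019/288 + 2597/48*e12
(-647/72*e2) R2 = 4529/48 + 57583/288*e12
Summing the partial products and collecting blades:
Answer: -5845/288 + 73165/288*e12


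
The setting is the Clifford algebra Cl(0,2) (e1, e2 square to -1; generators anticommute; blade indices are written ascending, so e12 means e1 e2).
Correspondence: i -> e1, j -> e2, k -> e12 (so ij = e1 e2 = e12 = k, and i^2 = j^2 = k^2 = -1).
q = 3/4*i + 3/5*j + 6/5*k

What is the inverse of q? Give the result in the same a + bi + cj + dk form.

In blades: q = 3/4*e1 + 3/5*e2 + 6/5*e12.
With qbar = -3/4*e1 - 3/5*e2 - 6/5*e12 (scalar fixed, mapped units negated), q qbar = 189/80 (the sum of squared coefficients), so q^-1 = qbar / (189/80) = -20/63*e1 - 16/63*e2 - 32/63*e12; translating back:
Answer: -20/63*i - 16/63*j - 32/63*k


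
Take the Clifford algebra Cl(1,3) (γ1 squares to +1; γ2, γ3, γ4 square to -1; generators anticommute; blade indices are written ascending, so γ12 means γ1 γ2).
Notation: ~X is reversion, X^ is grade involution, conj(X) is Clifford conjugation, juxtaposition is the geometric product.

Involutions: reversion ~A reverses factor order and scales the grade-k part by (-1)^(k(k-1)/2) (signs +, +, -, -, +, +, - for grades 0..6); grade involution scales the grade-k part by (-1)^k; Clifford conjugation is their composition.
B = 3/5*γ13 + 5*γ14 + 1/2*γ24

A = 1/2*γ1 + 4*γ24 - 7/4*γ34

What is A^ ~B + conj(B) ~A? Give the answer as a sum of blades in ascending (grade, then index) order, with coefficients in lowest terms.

first term: 2 + 3/10*γ3 + 5/2*γ4 + 20*γ12 - 35/4*γ13 + 21/20*γ14 - 7/8*γ23 + 1/4*γ124 + 12/5*γ1234
second term: -2 + 3/10*γ3 + 5/2*γ4 + 20*γ12 - 35/4*γ13 + 21/20*γ14 - 7/8*γ23 - 1/4*γ124 - 12/5*γ1234
Answer: 3/5*γ3 + 5*γ4 + 40*γ12 - 35/2*γ13 + 21/10*γ14 - 7/4*γ23


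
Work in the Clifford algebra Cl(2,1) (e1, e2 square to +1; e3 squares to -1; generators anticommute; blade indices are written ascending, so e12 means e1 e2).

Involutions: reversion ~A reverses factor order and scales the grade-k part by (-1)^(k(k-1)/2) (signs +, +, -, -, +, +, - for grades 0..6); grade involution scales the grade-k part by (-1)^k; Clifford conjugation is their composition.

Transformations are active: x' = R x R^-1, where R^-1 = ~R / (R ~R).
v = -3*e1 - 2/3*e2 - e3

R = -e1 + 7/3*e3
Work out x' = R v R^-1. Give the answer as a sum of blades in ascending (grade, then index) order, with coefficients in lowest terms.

~R = -e1 + 7/3*e3, and R ~R = -40/9, so R^-1 = ~R / (-40/9).
R v = 16/3 + 2/3*e12 + 8*e13 + 14/9*e23
Answer: 27/5*e1 + 2/3*e2 - 23/5*e3


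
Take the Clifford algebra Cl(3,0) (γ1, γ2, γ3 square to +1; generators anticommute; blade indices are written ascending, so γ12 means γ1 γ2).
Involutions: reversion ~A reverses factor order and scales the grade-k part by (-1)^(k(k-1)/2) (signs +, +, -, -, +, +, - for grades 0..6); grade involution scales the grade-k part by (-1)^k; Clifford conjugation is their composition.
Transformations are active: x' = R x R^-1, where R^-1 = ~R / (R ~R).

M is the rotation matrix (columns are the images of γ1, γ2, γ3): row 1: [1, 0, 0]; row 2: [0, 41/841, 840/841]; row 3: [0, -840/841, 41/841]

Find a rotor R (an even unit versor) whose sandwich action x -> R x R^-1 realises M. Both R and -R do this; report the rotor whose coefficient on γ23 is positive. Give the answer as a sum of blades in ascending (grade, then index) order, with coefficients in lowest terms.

Method: write R = a + b12*γ12 + b13*γ13 + b23*γ23 with a^2 + b12^2 + b13^2 + b23^2 = 1 (so R^-1 = ~R). Expanding the columns R e_j ~R gives tr M = 4a^2 - 1 and, from the antisymmetric part, M21 - M12 = -4a*b12, M13 - M31 = 4a*b13, M32 - M23 = -4a*b23.
Here tr M = 923/841, so a^2 = (1 + tr M)/4 = 441/841 and a = ±21/29. Taking a = 21/29: M21 - M12 = 0, M13 - M31 = 0, M32 - M23 = -1680/841, giving b12 = 0, b13 = 0, b23 = 20/29, i.e. R = 21/29 + 20/29*γ23.
Its γ23 coefficient is already positive.
Answer: 21/29 + 20/29*γ23. Key observation: the double cover Spin(3) -> SO(3) sends R and -R to the same matrix (trace 923/841 here), so the stated sign of the γ23 coefficient is what selects one sheet.


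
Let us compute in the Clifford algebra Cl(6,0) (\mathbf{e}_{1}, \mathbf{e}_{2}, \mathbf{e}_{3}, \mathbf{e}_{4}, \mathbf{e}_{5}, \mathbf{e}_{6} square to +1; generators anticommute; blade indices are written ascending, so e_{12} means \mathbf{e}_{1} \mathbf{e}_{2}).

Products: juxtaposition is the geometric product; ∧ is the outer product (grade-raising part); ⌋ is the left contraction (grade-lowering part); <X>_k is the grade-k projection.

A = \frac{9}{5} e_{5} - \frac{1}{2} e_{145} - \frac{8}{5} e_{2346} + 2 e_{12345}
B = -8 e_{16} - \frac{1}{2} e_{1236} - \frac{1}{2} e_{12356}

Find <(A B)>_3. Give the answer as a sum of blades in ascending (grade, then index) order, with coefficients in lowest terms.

step 1: -\frac{4}{5} e_{14} + e_{46} + \frac{4}{5} e_{145} + \frac{72}{5} e_{156} + 5 e_{456} + \frac{64}{5} e_{1234} + \frac{9}{10} e_{1236} + \frac{1}{4} e_{2346} + \frac{9}{10} e_{12356} - \frac{63}{4} e_{23456}
step 2: \frac{4}{5} e_{145} + \frac{72}{5} e_{156} + 5 e_{456}
Answer: \frac{4}{5} e_{145} + \frac{72}{5} e_{156} + 5 e_{456}


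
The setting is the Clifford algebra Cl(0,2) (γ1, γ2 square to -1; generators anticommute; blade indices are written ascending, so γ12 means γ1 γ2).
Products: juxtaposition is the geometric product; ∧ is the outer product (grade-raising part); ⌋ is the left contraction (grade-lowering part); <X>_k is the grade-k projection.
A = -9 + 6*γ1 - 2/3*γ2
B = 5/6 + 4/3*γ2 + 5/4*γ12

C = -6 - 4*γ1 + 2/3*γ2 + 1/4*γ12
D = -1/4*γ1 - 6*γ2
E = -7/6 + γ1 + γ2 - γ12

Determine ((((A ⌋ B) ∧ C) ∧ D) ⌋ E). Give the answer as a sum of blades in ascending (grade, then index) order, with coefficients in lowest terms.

step 1: -119/18 - 5/6*γ1 - 39/2*γ2 - 45/4*γ12
step 2: 119/3 + 283/9*γ1 + 3040/27*γ2 - 305/24*γ12
step 3: -119/12*γ1 - 238*γ2 - 4334/27*γ12
step 4: 9439/108 + 238*γ1 - 119/12*γ2
Answer: 9439/108 + 238*γ1 - 119/12*γ2


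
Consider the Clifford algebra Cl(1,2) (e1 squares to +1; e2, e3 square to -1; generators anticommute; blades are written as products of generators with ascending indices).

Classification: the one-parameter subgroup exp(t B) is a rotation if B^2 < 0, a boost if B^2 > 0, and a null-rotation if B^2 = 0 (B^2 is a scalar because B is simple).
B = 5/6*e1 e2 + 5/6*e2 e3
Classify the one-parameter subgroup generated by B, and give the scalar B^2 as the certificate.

B^2 term by term: the squares give (5/6)^2*(e1 e2)^2 + (5/6)^2*(e2 e3)^2 = 25/36*(+1) + 25/36*(-1) = 0 (each basis 2-blade squares to minus the product of its generators' squares); cross terms between blades sharing an index anticommute and cancel. So B^2 = 0.
Answer: null-rotation, certificate B^2 = 0. Note: conjugating B changes its blade decomposition but never the scalar B^2 = 0, whose sign settles the classification.


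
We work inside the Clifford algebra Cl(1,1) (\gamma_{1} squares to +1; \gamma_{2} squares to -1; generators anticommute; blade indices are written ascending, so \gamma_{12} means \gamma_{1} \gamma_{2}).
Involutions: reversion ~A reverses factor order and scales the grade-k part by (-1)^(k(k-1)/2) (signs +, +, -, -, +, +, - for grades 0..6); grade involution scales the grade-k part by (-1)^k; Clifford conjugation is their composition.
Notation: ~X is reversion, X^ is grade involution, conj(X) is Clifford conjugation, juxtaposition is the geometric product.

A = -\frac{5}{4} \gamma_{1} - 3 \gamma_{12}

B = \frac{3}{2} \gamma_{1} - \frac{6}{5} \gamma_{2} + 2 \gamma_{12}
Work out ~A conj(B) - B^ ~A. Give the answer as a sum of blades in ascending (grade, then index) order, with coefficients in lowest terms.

first term: -\frac{33}{8} - \frac{18}{5} \gamma_{1} + 7 \gamma_{2} - \frac{3}{2} \gamma_{12}
second term: \frac{63}{8} + \frac{18}{5} \gamma_{1} - 2 \gamma_{2} + \frac{3}{2} \gamma_{12}
Answer: -12 - \frac{36}{5} \gamma_{1} + 9 \gamma_{2} - 3 \gamma_{12}


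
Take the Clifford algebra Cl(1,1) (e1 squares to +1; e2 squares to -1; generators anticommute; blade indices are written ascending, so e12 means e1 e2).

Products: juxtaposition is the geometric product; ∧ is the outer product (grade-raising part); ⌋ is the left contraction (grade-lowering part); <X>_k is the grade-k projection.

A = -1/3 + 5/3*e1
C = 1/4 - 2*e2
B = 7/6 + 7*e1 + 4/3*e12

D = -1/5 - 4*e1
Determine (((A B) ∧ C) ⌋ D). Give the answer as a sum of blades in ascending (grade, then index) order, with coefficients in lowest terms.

step 1: 203/18 - 7/18*e1 + 20/9*e2 - 4/9*e12
step 2: 203/72 - 7/72*e1 - 22*e2 + 2/3*e12
step 3: -7/40 - 203/18*e1
Answer: -7/40 - 203/18*e1


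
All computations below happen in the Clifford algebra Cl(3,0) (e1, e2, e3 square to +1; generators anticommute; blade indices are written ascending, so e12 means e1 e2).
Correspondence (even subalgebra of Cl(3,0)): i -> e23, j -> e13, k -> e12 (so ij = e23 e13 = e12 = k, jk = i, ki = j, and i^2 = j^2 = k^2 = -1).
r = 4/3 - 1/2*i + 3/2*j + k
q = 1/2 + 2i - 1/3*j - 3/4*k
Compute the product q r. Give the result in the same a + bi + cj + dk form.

In blades: q = 1/2 - 3/4*e12 - 1/3*e13 + 2*e23, r = 4/3 + e12 + 3/2*e13 - 1/2*e23.
Distribute q over r term by term (generator squares from the signature, products reordered to ascending indices): (1/2)*r = 2/3 + 1/2*e12 + 3/4*e13 - 1/4*e23; (-3/4*e12)*r = 3/4 - e12 + 3/8*e13 + 9/8*e23; (-1/3*e13)*r = 1/2 - 1/6*e12 - 4/9*e13 - 1/3*e23; (2*e23)*r = 1 + 3*e12 - 2*e13 + 8/3*e23.
Sum: 35/12 + 7/3*e12 - 95/72*e13 + 77/24*e23; translating back through the correspondence:
Answer: 35/12 + 77/24*i - 95/72*j + 7/3*k


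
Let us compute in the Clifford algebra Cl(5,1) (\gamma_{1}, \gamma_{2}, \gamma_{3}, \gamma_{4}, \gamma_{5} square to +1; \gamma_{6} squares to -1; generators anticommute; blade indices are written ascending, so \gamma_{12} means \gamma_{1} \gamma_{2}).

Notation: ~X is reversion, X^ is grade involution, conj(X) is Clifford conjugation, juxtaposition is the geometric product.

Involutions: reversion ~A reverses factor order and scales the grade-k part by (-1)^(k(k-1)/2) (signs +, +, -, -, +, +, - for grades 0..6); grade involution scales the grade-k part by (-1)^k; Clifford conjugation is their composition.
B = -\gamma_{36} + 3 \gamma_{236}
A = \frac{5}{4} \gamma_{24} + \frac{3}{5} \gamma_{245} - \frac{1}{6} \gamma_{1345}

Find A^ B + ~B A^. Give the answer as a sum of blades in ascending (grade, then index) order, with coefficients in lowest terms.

first term: \frac{15}{4} \gamma_{346} + \frac{1}{6} \gamma_{1456} + \frac{5}{4} \gamma_{2346} - \frac{9}{5} \gamma_{3456} + \frac{1}{2} \gamma_{12456} + \frac{3}{5} \gamma_{23456}
second term: \frac{15}{4} \gamma_{346} + \frac{1}{6} \gamma_{1456} - \frac{5}{4} \gamma_{2346} + \frac{9}{5} \gamma_{3456} + \frac{1}{2} \gamma_{12456} - \frac{3}{5} \gamma_{23456}
Answer: \frac{15}{2} \gamma_{346} + \frac{1}{3} \gamma_{1456} + \gamma_{12456}


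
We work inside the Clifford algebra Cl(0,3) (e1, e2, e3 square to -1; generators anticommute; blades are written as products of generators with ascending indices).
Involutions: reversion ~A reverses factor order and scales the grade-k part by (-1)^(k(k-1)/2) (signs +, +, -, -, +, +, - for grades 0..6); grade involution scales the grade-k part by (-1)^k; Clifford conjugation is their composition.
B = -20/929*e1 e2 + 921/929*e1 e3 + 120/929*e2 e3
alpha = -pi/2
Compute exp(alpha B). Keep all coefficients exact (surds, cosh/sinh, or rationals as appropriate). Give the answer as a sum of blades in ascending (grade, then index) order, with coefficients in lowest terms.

B^2 term by term: the squares give (-20/929)^2*(e1 e2)^2 + (921/929)^2*(e1 e3)^2 + (120/929)^2*(e2 e3)^2 = 400/863041*(-1) + 848241/863041*(-1) + 14400/863041*(-1) = -1 (each basis 2-blade squares to minus the product of its generators' squares); cross terms between blades sharing an index anticommute and cancel. So B^2 = -1.
B^2 = -1 — the negative square puts this in the circular regime; l = 1, alpha*l = -pi/2, so exp(alpha B) = cos(-pi/2) + (sin(-pi/2)/1)*B = 0 + (-1)*B.
Answer: 20/929*e1 e2 - 921/929*e1 e3 - 120/929*e2 e3
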